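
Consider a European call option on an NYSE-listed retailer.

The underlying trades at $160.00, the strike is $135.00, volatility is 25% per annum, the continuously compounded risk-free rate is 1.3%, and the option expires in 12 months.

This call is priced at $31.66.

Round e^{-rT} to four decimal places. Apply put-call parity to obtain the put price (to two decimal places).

$4.92

e^(−rT) = e^(−0.013·1) = 0.9871
Put-call parity: C − P = S − K·e^(−rT) = 160 − 135·0.9871 = 160 − 133.2585 = 26.7415
P = C − (C − P) = 31.66 − (26.7415) = 4.9185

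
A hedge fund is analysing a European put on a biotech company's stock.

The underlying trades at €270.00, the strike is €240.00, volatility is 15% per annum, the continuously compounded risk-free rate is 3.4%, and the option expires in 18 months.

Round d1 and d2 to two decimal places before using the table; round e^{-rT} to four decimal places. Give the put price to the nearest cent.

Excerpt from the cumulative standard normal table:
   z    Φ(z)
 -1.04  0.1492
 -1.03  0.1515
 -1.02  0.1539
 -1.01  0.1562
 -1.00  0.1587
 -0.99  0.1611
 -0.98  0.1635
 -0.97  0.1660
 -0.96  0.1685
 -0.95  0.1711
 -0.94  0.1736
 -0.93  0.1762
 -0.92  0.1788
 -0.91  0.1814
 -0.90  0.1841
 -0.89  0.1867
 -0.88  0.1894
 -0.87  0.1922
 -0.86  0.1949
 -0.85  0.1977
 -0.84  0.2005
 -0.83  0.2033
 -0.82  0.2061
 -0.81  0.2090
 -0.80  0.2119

€4.19

σ√T = 0.15 × 1.2247 = 0.1837
ln(S/K) + (r + σ²/2)T = ln(270/240) + (0.034 + 0.15²/2)·1.5 = 0.1178 + 0.0679 = 0.1857
d₁ = 0.1857 / 0.1837 = 1.0106 → 1.01
d₂ = d₁ − σ√T = 1.0106 − 0.1837 = 0.8269 → 0.83
e^(−rT) = e^(−0.034·1.5) = 0.9503
P = 240·0.9503·N(-0.83) − 270·N(-1.01) = 240·0.9503·0.2033 − 270·0.1562 = 46.3670 − 42.1740 = 4.1930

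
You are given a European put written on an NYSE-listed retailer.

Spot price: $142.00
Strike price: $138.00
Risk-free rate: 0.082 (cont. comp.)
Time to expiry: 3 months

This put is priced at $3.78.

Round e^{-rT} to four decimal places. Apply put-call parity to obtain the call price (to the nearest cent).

$10.58

e^(−rT) = e^(−0.082·0.25) = 0.9797
Put-call parity: C − P = S − K·e^(−rT) = 142 − 138·0.9797 = 142 − 135.1986 = 6.8014
C = P + (C − P) = 3.78 + (6.8014) = 10.5814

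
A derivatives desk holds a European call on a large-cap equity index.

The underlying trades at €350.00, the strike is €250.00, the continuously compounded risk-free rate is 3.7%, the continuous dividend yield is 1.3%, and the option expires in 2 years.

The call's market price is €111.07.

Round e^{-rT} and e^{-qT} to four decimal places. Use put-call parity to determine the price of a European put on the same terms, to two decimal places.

exp(−qT) = exp(−0.013·2) = 0.9743;  exp(−rT) = exp(−0.037·2) = 0.9287
Put-call parity: C − P = S·e^(−qT) − K·e^(−rT) = 350·0.9743 − 250·0.9287 = 341.0050 − 232.1750 = 108.8300
P = C − (C − P) = 111.07 − (108.8300) = 2.2400

€2.24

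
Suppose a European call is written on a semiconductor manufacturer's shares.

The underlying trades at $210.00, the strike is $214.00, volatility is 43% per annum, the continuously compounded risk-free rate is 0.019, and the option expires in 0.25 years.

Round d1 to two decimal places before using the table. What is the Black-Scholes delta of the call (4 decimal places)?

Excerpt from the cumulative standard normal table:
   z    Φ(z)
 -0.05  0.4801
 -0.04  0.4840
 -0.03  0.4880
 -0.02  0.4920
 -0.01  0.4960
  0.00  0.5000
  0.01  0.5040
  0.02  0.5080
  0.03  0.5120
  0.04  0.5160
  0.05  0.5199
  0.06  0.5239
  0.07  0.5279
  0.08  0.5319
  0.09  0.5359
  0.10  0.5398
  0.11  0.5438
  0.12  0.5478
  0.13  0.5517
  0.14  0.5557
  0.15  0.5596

0.5160

σ√T = 0.43 × 0.5000 = 0.2150
d₁ = [ln(210/214) + (0.019 + 0.43²/2)·0.25] / 0.2150 = [-0.0189 + 0.0279] / 0.2150 = 0.0418 ⇒ 0.04
N(d₁) = N(0.04) = 0.5160
Δ_call = N(d₁) = 0.5160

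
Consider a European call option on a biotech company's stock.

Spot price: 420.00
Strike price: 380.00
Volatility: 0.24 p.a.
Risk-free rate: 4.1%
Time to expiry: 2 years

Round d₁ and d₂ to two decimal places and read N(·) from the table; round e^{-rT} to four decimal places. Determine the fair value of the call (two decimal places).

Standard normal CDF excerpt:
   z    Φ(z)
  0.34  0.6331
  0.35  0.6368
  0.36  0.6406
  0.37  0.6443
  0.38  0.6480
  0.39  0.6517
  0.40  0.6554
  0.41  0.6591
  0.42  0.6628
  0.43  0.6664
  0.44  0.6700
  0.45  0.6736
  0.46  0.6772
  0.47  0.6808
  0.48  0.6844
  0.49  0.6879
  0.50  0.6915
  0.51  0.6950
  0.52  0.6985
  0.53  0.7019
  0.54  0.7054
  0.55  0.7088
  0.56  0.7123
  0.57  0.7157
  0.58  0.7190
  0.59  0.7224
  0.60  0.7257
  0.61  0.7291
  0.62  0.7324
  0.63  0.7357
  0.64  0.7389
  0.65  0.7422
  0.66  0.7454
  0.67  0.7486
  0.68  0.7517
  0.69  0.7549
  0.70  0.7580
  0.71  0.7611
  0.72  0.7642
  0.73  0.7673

σ√T = 0.24·√2 = 0.3394
d₁ = [ln(420/380) + (0.041 + 0.24²/2)·2] / 0.3394 = [0.1001 + 0.1396] / 0.3394 = 0.7062 which rounds to 0.71
d₂ = d₁ − σ√T = 0.7062 − 0.3394 = 0.3668 which rounds to 0.37
e^(−rT) = e^(−0.041·2) = 0.9213
N(d₁) = N(0.71) = 0.7611;  N(d₂) = N(0.37) = 0.6443
C = 420·0.7611 − 380·0.9213·0.6443 = 319.6620 − 225.5656 = 94.0964

94.10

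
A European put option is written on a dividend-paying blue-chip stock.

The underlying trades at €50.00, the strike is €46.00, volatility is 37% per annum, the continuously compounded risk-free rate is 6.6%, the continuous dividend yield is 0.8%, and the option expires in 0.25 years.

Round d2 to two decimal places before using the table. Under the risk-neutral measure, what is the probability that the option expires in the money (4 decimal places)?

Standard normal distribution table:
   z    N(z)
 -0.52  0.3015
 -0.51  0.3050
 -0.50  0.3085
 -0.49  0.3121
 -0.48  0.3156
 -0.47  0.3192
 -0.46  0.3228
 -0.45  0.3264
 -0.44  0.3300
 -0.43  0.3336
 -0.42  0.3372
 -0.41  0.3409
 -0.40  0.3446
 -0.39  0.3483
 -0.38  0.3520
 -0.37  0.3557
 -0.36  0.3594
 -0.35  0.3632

0.3300

T = 0.25;  σ√T = 0.1850
d₁ = [ln(50/46) + (0.066 − 0.008 + 0.37²/2)·0.25] / 0.1850 = [0.0834 + 0.0316] / 0.1850 = 0.6216 ⇒ 0.62
d₂ = d₁ − σ√T = 0.6216 − 0.1850 = 0.4366 ⇒ 0.44
Pr(exercise) under Q = N(−d₂) = N(-0.44) = 0.3300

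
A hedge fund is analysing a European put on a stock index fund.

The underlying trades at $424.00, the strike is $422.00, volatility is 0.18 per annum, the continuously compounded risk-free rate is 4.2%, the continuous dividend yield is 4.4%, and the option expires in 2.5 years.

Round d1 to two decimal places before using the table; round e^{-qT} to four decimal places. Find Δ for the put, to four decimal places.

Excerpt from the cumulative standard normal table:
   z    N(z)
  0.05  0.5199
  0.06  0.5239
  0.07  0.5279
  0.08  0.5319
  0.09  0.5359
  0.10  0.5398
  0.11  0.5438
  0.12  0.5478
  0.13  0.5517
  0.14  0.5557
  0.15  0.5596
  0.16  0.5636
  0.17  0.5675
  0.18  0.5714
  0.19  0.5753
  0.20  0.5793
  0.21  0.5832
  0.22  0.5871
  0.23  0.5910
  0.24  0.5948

-0.3980

σ√T = 0.18 × 1.5811 = 0.2846
d₁ = [ln(424/422) + (0.042 − 0.044 + ½·0.18²)·2.5] / (σ√T) = (0.0047 + 0.0355) / 0.2846 = 0.1413 which rounds to 0.14
N(d₁) = N(0.14) = 0.5557
Δ_put = exp(−qT)·(N(d₁) − 1) = 0.8958·(0.5557 − 1) = -0.3980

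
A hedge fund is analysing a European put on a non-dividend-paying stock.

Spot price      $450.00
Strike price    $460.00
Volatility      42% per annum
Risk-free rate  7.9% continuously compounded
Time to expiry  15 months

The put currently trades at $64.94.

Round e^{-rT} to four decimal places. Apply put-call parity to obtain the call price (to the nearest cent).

e^(−rT) = e^(−0.079·1.25) = 0.9060
Put-call parity: C − P = S − K·e^(−rT) = 450 − 460·0.9060 = 450 − 416.7600 = 33.2400
C = P + (C − P) = 64.94 + (33.2400) = 98.1800

$98.18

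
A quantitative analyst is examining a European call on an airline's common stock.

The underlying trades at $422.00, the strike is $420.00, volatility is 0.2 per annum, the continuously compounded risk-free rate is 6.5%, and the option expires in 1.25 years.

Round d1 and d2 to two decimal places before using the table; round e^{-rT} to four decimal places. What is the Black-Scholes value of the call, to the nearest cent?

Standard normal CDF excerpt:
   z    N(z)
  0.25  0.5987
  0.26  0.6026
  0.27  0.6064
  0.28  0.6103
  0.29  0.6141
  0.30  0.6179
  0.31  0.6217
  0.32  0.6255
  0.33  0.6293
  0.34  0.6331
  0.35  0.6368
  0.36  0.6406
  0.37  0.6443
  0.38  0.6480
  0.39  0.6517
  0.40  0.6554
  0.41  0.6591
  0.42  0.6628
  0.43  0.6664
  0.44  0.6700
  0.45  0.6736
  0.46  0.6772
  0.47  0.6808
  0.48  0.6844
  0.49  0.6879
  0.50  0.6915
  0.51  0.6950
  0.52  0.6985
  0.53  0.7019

σ√T = 0.2 × 1.1180 = 0.2236
d₁ = [ln(422/420) + (0.065 + 0.2²/2)·1.25] / 0.2236 = [0.0048 + 0.1063] / 0.2236 = 0.4964 ⇒ 0.50
d₂ = d₁ − σ√T = 0.4964 − 0.2236 = 0.2728 ⇒ 0.27
e^(−rT) = e^(−0.065·1.25) = 0.9220
N(d₁) = N(0.50) = 0.6915;  N(d₂) = N(0.27) = 0.6064
C = 422·0.6915 − 420·0.9220·0.6064 = 291.8130 − 234.8223 = 56.9907

$56.99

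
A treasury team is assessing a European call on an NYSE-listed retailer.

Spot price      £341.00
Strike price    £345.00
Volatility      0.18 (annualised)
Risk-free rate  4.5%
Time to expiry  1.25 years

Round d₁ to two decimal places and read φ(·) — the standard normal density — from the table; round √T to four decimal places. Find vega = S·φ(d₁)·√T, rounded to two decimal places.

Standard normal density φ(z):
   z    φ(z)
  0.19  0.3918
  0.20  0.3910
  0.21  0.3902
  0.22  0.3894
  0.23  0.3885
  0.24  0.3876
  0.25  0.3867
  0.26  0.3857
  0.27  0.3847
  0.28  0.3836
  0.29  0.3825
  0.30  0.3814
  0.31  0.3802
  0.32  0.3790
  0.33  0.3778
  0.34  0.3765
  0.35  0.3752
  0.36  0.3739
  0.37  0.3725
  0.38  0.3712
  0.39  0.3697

T = 1.25;  σ√T = 0.2012
d₁ = [ln(341/345) + (0.045 + 0.18²/2)·1.25] / 0.2012 = [-0.0117 + 0.0765] / 0.2012 = 0.3222 ≈ 0.32
√T = √1.25 = 1.1180
φ(d₁) = φ(0.32) = 0.3790
vega = S·φ(d₁)·√T = 341·0.3790·1.1180 = 144.4892
(The put has the same vega.)

144.49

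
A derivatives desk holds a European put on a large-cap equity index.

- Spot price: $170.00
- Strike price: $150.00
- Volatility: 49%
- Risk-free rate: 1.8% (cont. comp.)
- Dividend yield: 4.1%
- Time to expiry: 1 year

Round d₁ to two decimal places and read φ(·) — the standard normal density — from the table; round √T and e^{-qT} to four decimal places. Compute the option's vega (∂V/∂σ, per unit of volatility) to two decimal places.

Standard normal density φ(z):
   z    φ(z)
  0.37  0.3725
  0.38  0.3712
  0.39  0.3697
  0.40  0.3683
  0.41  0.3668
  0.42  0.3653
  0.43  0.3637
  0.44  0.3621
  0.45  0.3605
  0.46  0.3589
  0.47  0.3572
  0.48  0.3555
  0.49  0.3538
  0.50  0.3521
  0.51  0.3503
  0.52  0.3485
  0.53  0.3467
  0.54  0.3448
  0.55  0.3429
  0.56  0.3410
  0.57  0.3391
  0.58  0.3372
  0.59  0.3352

58.82

σ√T = 0.49·√1 = 0.4900
d₁ = [ln(170/150) + (0.018 − 0.041 + 0.49²/2)·1] / 0.4900 = [0.1252 + 0.0970] / 0.4900 = 0.4535 ≈ 0.45
√T = √1 = 1.0000
φ(d₁) = φ(0.45) = 0.3605
exp(−qT) = exp(−0.041·1) = 0.9598
vega = S·exp(−qT)·φ(d₁)·√T = 170·0.9598·0.3605·1.0000 = 58.8213
(Call and put vega coincide under Black-Scholes.)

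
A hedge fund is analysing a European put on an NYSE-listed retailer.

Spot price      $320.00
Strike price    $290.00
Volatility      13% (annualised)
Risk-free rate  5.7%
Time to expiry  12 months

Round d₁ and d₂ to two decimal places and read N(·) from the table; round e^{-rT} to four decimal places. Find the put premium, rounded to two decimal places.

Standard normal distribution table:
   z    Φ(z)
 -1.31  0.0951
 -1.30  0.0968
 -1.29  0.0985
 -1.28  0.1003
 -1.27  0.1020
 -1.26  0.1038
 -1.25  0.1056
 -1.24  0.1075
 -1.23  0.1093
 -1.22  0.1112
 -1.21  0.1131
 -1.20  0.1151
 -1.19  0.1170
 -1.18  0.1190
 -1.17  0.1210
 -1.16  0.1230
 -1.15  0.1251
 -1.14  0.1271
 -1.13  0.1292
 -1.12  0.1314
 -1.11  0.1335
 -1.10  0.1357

σ√T = 0.13 × 1.0000 = 0.1300
d₁ = [ln(320/290) + (0.057 + 0.13²/2)·1] / 0.1300 = [0.0984 + 0.0655] / 0.1300 = 1.2607 which rounds to 1.26
d₂ = d₁ − σ√T = 1.2607 − 0.1300 = 1.1307 which rounds to 1.13
e^(−rT) = e^(−0.057·1) = 0.9446
P = 290·0.9446·N(-1.13) − 320·N(-1.26) = 290·0.9446·0.1292 − 320·0.1038 = 35.3923 − 33.2160 = 2.1763

$2.18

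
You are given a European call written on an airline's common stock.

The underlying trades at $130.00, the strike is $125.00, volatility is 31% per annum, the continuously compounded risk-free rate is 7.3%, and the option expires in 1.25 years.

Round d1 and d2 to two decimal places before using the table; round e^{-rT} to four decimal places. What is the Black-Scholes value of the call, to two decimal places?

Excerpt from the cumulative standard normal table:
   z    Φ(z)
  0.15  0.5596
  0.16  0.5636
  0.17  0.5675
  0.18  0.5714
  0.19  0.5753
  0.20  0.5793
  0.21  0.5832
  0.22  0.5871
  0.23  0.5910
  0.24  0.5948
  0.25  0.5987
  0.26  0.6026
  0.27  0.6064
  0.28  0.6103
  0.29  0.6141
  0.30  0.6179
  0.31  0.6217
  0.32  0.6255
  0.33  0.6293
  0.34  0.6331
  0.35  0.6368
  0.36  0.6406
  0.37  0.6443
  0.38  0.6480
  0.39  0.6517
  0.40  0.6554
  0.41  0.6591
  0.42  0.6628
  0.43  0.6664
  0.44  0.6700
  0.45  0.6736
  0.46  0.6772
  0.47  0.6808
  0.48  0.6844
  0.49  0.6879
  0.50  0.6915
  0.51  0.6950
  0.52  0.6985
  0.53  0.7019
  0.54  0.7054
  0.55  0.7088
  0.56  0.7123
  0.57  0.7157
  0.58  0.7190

T = 1.25;  σ√T = 0.3466
d₁ = [ln(130/125) + (0.073 + ½·0.31²)·1.25] / (σ√T) = (0.0392 + 0.1513) / 0.3466 = 0.5497 ⇒ 0.55
d₂ = 0.5497 − 0.3466 = 0.2031 ⇒ 0.20
e^(−rT) = e^(−0.073·1.25) = 0.9128
N(d₁) = N(0.55) = 0.7088;  N(d₂) = N(0.20) = 0.5793
C = 130·0.7088 − 125·0.9128·0.5793 = 92.1440 − 66.0981 = 26.0459

$26.05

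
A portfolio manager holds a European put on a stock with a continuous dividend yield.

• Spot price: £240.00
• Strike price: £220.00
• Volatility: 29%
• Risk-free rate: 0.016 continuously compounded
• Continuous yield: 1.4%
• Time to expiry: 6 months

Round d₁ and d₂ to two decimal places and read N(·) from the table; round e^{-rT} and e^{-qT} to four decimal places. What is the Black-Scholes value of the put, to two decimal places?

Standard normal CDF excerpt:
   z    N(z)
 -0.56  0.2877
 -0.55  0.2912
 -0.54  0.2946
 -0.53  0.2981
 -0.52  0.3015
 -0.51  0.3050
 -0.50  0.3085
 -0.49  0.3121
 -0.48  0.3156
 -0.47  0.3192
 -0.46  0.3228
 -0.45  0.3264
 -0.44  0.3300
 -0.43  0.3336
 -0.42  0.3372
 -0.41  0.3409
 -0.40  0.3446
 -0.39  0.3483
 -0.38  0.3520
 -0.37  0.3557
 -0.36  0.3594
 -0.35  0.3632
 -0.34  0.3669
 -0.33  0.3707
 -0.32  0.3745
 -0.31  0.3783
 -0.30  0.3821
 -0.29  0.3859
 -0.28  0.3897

σ√T = 0.29·√0.5 = 0.2051
d₁ = [ln(240/220) + (0.016 − 0.014 + 0.29²/2)·0.5] / 0.2051 = [0.0870 + 0.0220] / 0.2051 = 0.5317 ≈ 0.53
d₂ = d₁ − σ√T = 0.5317 − 0.2051 = 0.3267 ≈ 0.33
exp(−qT) = exp(−0.014·0.5) = 0.9930;  exp(−rT) = exp(−0.016·0.5) = 0.9920
P = 220·0.9920·N(-0.33) − 240·0.9930·N(-0.53) = 220·0.9920·0.3707 − 240·0.9930·0.2981 = 80.9016 − 71.0432 = 9.8584

£9.86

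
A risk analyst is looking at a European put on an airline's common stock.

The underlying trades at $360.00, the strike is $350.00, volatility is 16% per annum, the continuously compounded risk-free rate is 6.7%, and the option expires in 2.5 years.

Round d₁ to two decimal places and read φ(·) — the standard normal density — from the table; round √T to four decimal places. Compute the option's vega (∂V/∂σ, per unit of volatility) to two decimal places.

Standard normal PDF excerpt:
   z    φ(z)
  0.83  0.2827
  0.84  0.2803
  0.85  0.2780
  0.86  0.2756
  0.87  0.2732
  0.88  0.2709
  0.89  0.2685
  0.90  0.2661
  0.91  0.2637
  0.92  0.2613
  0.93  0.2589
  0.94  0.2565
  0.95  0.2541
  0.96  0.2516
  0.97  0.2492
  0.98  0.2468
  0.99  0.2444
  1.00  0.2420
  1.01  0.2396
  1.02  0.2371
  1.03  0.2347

σ√T = 0.16 × 1.5811 = 0.2530
d₁ = [ln(360/350) + (0.067 + ½·0.16²)·2.5] / (σ√T) = (0.0282 + 0.1995) / 0.2530 = 0.8999 which rounds to 0.90
√T = √2.5 = 1.5811
φ(d₁) = φ(0.90) = 0.2661
vega = S·φ(d₁)·√T = 360·0.2661·1.5811 = 151.4631

151.46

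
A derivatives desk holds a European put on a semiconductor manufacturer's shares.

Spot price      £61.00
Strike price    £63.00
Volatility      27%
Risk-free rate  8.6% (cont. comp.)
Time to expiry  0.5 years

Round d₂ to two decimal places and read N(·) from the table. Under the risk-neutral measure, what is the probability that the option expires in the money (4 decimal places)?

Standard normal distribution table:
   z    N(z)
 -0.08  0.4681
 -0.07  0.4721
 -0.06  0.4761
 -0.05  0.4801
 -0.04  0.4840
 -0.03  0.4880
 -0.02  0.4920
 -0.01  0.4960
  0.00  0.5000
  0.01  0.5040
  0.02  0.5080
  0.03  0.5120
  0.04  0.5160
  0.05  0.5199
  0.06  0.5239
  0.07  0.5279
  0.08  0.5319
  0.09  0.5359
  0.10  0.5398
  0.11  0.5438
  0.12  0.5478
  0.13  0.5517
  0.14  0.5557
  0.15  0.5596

σ√T = 0.27 × 0.7071 = 0.1909
ln(S/K) + (r + σ²/2)T = ln(61/63) + (0.086 + 0.27²/2)·0.5 = -0.0323 + 0.0612 = 0.0290
d₁ = 0.0290 / 0.1909 = 0.1517 ⇒ 0.15
d₂ = d₁ − σ√T = 0.1517 − 0.1909 = -0.0392 ⇒ -0.04
Pr(exercise) under Q = N(−d₂) = N(0.04) = 0.5160

0.5160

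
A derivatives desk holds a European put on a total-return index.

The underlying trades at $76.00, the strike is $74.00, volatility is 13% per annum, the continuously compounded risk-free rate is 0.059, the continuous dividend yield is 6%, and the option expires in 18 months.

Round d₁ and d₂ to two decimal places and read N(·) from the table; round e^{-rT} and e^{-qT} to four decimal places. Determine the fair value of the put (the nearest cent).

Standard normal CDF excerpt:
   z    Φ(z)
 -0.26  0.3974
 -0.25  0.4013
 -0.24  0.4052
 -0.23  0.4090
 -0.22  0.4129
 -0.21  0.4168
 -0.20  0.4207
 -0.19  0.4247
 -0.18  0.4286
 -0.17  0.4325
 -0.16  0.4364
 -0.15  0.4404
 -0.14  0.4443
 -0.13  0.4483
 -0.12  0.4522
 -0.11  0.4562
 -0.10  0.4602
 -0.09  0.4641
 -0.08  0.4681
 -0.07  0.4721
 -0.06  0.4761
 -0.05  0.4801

$3.56

σ√T = 0.13 × 1.2247 = 0.1592
ln(S/K) + (r − q + σ²/2)T = ln(76/74) + (0.059 − 0.06 + 0.13²/2)·1.5 = 0.0267 + 0.0112 = 0.0378
d₁ = 0.0378 / 0.1592 = 0.2377 ≈ 0.24
d₂ = d₁ − σ√T = 0.2377 − 0.1592 = 0.0785 ≈ 0.08
exp(−qT) = exp(−0.06·1.5) = 0.9139;  exp(−rT) = exp(−0.059·1.5) = 0.9153
N(−d₂) = N(-0.08) = 0.4681;  N(−d₁) = N(-0.24) = 0.4052
P = 74·0.9153·0.4681 − 76·0.9139·0.4052 = 31.7054 − 28.1437 = 3.5617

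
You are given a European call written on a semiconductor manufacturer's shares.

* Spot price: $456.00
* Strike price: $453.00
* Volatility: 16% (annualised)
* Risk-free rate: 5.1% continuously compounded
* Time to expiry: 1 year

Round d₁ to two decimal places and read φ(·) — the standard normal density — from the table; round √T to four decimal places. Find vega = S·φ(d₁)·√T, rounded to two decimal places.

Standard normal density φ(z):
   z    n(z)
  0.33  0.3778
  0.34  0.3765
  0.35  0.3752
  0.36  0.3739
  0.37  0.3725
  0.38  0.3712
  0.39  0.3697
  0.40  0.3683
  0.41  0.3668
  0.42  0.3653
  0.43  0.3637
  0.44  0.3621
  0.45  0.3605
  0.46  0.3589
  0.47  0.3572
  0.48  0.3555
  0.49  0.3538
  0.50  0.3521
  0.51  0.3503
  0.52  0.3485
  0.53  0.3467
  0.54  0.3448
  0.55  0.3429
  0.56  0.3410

σ√T = 0.16 × 1.0000 = 0.1600
d₁ = [ln(456/453) + (0.051 + 0.16²/2)·1] / 0.1600 = [0.0066 + 0.0638] / 0.1600 = 0.4400 ≈ 0.44
√T = √1 = 1.0000
φ(d₁) = φ(0.44) = 0.3621
vega = S·φ(d₁)·√T = 456·0.3621·1.0000 = 165.1176

165.12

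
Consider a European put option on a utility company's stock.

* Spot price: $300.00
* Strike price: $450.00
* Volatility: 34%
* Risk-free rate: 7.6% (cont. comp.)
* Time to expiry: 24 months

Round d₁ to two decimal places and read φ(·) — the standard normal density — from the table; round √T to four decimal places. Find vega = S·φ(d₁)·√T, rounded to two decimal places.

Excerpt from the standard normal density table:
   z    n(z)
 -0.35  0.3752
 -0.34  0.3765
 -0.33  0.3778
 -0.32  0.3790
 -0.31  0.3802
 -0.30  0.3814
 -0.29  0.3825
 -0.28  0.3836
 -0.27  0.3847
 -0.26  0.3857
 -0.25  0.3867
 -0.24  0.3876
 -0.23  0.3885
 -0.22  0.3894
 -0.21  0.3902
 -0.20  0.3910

162.28

σ√T = 0.34 × 1.4142 = 0.4808
d₁ = [ln(300/450) + (0.076 + ½·0.34²)·2] / (σ√T) = (-0.4055 + 0.2676) / 0.4808 = -0.2867 → -0.29
√T = √2 = 1.4142
φ(d₁) = φ(-0.29) = 0.3825
vega = S·φ(d₁)·√T = 300·0.3825·1.4142 = 162.2794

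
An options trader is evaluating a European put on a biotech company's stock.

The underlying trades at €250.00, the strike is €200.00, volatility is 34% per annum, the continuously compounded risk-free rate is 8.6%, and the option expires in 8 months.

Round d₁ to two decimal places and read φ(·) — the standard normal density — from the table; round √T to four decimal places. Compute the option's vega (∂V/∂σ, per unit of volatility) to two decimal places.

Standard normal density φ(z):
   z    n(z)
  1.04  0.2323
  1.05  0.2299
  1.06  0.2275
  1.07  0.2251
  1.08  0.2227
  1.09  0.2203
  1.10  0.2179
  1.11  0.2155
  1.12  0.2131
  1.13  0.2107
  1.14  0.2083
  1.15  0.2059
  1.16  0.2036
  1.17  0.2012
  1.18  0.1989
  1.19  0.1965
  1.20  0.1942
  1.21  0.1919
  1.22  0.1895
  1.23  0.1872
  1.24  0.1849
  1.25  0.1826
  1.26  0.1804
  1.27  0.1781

T = 0.6667;  σ√T = 0.2776
ln(S/K) + (r + σ²/2)T = ln(250/200) + (0.086 + 0.34²/2)·0.6667 = 0.2231 + 0.0959 = 0.3190
d₁ = 0.3190 / 0.2776 = 1.1491 ≈ 1.15
√T = √0.6667 = 0.8165
φ(d₁) = φ(1.15) = 0.2059
vega = S·φ(d₁)·√T = 250·0.2059·0.8165 = 42.0293

42.03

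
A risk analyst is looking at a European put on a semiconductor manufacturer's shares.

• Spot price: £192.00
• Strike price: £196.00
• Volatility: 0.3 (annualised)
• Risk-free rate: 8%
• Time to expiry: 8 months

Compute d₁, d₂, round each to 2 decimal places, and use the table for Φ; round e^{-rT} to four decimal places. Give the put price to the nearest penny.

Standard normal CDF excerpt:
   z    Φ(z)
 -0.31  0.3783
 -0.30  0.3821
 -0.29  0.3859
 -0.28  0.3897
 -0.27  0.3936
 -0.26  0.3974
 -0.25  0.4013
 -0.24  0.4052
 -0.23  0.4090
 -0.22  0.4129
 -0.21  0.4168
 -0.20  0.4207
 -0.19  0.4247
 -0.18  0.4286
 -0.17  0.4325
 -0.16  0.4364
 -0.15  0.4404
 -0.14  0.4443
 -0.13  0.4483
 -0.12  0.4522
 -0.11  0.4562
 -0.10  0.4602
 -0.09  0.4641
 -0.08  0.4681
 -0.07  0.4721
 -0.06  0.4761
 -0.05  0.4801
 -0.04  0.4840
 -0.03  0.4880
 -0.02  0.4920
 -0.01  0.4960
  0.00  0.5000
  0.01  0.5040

£15.87

T = 0.6667;  σ√T = 0.2449
d₁ = [ln(192/196) + (0.08 + ½·0.3²)·0.6667] / (σ√T) = (-0.0206 + 0.0833) / 0.2449 = 0.2560 ⇒ 0.26
d₂ = 0.2560 − 0.2449 = 0.0111 ⇒ 0.01
e^(−rT) = e^(−0.08·0.6667) = 0.9481
N(−d₂) = N(-0.01) = 0.4960;  N(−d₁) = N(-0.26) = 0.3974
P = 196·0.9481·0.4960 − 192·0.3974 = 92.1705 − 76.3008 = 15.8697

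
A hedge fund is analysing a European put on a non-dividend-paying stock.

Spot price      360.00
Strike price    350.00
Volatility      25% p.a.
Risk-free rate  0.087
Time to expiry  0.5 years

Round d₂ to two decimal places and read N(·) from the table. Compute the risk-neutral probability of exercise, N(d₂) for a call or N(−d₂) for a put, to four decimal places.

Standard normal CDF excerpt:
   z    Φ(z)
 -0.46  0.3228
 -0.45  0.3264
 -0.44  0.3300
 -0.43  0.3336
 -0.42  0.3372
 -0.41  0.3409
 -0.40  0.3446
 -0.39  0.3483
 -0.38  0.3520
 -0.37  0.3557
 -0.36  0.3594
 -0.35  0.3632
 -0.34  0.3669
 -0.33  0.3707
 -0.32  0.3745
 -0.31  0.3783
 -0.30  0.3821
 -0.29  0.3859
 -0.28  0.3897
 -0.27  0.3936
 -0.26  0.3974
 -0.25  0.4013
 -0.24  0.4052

0.3745

σ√T = 0.25·√0.5 = 0.1768
d₁ = [ln(360/350) + (0.087 + ½·0.25²)·0.5] / (σ√T) = (0.0282 + 0.0591) / 0.1768 = 0.4938 → 0.49
d₂ = 0.4938 − 0.1768 = 0.3170 → 0.32
Risk-neutral Pr[S_T < K] = N(−d₂) = N(-0.32) = 0.3745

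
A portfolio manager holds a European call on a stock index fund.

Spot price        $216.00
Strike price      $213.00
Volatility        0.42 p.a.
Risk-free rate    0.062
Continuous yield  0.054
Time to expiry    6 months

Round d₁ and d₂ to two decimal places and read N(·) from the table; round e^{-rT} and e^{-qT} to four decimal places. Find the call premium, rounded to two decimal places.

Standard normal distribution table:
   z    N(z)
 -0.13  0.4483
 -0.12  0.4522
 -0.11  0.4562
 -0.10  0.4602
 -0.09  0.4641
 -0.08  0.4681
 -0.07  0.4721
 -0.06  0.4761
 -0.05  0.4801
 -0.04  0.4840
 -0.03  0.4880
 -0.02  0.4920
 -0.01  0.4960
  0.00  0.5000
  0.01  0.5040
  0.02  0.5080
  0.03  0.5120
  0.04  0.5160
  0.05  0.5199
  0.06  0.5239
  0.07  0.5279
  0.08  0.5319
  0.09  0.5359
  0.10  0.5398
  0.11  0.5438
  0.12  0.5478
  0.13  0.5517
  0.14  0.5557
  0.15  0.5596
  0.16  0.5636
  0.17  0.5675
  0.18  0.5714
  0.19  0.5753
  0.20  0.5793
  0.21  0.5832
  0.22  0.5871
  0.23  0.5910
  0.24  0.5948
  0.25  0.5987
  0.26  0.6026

$26.78

T = 0.5;  σ√T = 0.2970
d₁ = [ln(216/213) + (0.062 − 0.054 + ½·0.42²)·0.5] / (σ√T) = (0.0140 + 0.0481) / 0.2970 = 0.2091 → 0.21
d₂ = 0.2091 − 0.2970 = -0.0879 → -0.09
exp(−qT) = exp(−0.054·0.5) = 0.9734;  exp(−rT) = exp(−0.062·0.5) = 0.9695
C = 216·0.9734·N(0.21) − 213·0.9695·N(-0.09) = 216·0.9734·0.5832 − 213·0.9695·0.4641 = 122.6204 − 95.8383 = 26.7821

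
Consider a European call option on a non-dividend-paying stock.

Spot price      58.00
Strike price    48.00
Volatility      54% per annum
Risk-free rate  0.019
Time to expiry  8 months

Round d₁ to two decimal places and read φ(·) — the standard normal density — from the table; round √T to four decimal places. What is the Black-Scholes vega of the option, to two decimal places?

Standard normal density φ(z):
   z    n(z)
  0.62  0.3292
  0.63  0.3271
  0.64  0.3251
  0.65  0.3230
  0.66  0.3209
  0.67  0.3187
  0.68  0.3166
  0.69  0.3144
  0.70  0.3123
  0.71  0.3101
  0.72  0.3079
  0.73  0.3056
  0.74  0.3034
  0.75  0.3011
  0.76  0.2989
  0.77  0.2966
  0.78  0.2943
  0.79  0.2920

14.99

T = 0.6667;  σ√T = 0.4409
d₁ = [ln(58/48) + (0.019 + ½·0.54²)·0.6667] / (σ√T) = (0.1892 + 0.1099) / 0.4409 = 0.6784 ⇒ 0.68
√T = √0.6667 = 0.8165
φ(d₁) = φ(0.68) = 0.3166
vega = S·φ(d₁)·√T = 58·0.3166·0.8165 = 14.9932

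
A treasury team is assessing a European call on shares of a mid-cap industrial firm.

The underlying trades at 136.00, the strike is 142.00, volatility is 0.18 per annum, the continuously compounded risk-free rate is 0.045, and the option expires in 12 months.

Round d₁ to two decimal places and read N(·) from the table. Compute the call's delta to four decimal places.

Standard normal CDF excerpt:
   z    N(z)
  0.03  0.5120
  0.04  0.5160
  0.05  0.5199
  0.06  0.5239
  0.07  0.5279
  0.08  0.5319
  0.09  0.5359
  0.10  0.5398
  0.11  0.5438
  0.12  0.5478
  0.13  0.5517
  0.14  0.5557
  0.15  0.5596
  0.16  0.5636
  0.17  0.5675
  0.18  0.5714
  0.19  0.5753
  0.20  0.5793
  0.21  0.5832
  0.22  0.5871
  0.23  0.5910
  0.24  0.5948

T = 1;  σ√T = 0.1800
ln(S/K) + (r + σ²/2)T = ln(136/142) + (0.045 + 0.18²/2)·1 = -0.0432 + 0.0612 = 0.0180
d₁ = 0.0180 / 0.1800 = 0.1002 → 0.10
N(d₁) = N(0.10) = 0.5398
Δ_call = N(d₁) = 0.5398

0.5398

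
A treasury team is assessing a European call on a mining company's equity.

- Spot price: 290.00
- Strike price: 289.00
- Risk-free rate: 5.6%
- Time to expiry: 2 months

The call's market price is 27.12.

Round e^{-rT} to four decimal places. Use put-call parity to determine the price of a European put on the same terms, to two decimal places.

23.43

exp(−rT) = exp(−0.056·0.1667) = 0.9907
Put-call parity: C − P = S − K·e^(−rT) = 290 − 289·0.9907 = 290 − 286.3123 = 3.6877
P = C − (C − P) = 27.12 − (3.6877) = 23.4323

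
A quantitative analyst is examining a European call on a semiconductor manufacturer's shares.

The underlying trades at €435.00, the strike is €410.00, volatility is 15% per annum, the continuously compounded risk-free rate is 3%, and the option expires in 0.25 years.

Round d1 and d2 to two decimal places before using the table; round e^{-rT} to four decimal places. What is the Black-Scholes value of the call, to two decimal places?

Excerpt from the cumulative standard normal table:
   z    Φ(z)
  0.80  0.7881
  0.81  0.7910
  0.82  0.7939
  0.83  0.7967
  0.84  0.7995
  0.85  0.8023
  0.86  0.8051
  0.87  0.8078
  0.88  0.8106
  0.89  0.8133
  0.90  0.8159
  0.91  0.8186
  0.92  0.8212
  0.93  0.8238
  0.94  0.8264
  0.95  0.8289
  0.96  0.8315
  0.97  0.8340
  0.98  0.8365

T = 0.25;  σ√T = 0.0750
ln(S/K) + (r + σ²/2)T = ln(435/410) + (0.03 + 0.15²/2)·0.25 = 0.0592 + 0.0103 = 0.0695
d₁ = 0.0695 / 0.0750 = 0.9267 ⇒ 0.93
d₂ = d₁ − σ√T = 0.9267 − 0.0750 = 0.8517 ⇒ 0.85
exp(−rT) = exp(−0.03·0.25) = 0.9925
C = 435·N(0.93) − 410·0.9925·N(0.85) = 435·0.8238 − 410·0.9925·0.8023 = 358.3530 − 326.4759 = 31.8771

€31.88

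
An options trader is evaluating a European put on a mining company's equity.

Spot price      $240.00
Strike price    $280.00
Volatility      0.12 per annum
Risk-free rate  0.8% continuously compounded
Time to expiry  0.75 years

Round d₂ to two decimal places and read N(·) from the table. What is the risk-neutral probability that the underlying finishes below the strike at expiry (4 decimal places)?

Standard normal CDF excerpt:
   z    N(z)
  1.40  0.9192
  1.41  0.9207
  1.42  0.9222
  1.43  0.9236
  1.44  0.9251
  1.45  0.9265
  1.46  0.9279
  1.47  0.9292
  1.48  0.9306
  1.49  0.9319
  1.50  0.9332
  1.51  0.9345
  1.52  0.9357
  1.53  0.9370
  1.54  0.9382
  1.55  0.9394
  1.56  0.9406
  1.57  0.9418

0.9306

σ√T = 0.12 × 0.8660 = 0.1039
ln(S/K) + (r + σ²/2)T = ln(240/280) + (0.008 + 0.12²/2)·0.75 = -0.1542 + 0.0114 = -0.1428
d₁ = -0.1428 / 0.1039 = -1.3736 → -1.37
d₂ = d₁ − σ√T = -1.3736 − 0.1039 = -1.4775 → -1.48
Pr(exercise) under Q = N(−d₂) = N(1.48) = 0.9306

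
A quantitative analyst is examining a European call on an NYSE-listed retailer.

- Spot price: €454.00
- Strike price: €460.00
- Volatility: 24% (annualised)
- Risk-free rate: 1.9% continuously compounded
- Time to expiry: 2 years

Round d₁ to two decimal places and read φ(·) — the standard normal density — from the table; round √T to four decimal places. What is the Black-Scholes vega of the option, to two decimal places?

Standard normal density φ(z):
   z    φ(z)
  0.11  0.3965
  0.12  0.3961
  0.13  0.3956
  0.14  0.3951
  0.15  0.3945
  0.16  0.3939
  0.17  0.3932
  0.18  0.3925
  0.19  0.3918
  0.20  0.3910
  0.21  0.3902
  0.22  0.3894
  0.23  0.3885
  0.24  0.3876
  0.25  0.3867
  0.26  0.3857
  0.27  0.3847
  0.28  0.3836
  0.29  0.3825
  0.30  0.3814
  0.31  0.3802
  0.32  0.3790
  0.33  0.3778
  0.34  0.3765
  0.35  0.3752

σ√T = 0.24·√2 = 0.3394
ln(S/K) + (r + σ²/2)T = ln(454/460) + (0.019 + 0.24²/2)·2 = -0.0131 + 0.0956 = 0.0825
d₁ = 0.0825 / 0.3394 = 0.2430 → 0.24
√T = √2 = 1.4142
φ(d₁) = φ(0.24) = 0.3876
vega = S·φ(d₁)·√T = 454·0.3876·1.4142 = 248.8573

248.86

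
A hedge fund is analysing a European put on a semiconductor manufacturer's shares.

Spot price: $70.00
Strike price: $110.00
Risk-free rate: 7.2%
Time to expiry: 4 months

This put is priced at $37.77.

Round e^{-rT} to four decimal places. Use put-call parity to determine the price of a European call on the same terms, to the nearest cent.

$0.38

e^(−rT) = e^(−0.072·0.3333) = 0.9763
Put-call parity: C − P = S − K·e^(−rT) = 70 − 110·0.9763 = 70 − 107.3930 = -37.3930
C = P + (C − P) = 37.77 + (-37.3930) = 0.3770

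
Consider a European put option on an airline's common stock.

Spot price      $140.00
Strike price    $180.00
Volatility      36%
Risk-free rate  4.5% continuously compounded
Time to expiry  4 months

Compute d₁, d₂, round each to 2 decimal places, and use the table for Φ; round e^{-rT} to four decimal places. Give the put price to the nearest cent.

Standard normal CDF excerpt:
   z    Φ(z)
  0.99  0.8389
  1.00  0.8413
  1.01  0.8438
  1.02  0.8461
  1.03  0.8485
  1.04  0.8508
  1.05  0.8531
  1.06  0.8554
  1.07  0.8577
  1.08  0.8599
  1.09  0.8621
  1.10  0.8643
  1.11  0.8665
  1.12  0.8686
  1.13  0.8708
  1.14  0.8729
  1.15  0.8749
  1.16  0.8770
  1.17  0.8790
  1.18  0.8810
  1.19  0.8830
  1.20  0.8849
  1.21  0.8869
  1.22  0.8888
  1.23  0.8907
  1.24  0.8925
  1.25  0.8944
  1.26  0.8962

$39.47

σ√T = 0.36·√0.3333 = 0.2078
d₁ = [ln(140/180) + (0.045 + 0.36²/2)·0.3333] / 0.2078 = [-0.2513 + 0.0366] / 0.2078 = -1.0330 which rounds to -1.03
d₂ = d₁ − σ√T = -1.0330 − 0.2078 = -1.2409 which rounds to -1.24
exp(−rT) = exp(−0.045·0.3333) = 0.9851
N(−d₂) = N(1.24) = 0.8925;  N(−d₁) = N(1.03) = 0.8485
P = 180·0.9851·0.8925 − 140·0.8485 = 158.2563 − 118.7900 = 39.4663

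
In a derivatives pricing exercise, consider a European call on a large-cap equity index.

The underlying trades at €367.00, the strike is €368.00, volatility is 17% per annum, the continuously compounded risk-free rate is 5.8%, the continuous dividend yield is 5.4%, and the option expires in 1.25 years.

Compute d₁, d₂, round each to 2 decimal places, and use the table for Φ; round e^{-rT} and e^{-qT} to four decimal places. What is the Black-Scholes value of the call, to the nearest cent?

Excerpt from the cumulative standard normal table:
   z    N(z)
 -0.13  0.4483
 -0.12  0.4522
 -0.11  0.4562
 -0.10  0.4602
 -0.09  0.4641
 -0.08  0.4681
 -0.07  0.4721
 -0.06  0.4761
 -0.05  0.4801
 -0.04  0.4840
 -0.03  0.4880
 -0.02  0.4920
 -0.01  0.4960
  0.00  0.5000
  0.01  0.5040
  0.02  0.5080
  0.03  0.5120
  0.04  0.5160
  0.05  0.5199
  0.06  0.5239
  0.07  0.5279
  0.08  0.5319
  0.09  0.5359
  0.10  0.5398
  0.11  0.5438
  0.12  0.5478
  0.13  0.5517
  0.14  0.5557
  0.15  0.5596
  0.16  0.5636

€26.32

T = 1.25;  σ√T = 0.1901
d₁ = [ln(367/368) + (0.058 − 0.054 + ½·0.17²)·1.25] / (σ√T) = (-0.0027 + 0.0231) / 0.1901 = 0.1070 which rounds to 0.11
d₂ = 0.1070 − 0.1901 = -0.0830 which rounds to -0.08
exp(−qT) = exp(−0.054·1.25) = 0.9347;  exp(−rT) = exp(−0.058·1.25) = 0.9301
N(d₁) = N(0.11) = 0.5438;  N(d₂) = N(-0.08) = 0.4681
C = 367·0.9347·0.5438 − 368·0.9301·0.4681 = 186.5424 − 160.2198 = 26.3226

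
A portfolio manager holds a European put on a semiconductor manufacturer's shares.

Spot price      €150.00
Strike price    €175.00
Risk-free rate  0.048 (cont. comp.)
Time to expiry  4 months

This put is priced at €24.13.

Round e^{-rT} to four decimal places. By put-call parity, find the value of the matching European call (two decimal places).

€1.91

e^(−rT) = e^(−0.048·0.3333) = 0.9841
Put-call parity: C − P = S − K·e^(−rT) = 150 − 175·0.9841 = 150 − 172.2175 = -22.2175
C = P + (C − P) = 24.13 + (-22.2175) = 1.9125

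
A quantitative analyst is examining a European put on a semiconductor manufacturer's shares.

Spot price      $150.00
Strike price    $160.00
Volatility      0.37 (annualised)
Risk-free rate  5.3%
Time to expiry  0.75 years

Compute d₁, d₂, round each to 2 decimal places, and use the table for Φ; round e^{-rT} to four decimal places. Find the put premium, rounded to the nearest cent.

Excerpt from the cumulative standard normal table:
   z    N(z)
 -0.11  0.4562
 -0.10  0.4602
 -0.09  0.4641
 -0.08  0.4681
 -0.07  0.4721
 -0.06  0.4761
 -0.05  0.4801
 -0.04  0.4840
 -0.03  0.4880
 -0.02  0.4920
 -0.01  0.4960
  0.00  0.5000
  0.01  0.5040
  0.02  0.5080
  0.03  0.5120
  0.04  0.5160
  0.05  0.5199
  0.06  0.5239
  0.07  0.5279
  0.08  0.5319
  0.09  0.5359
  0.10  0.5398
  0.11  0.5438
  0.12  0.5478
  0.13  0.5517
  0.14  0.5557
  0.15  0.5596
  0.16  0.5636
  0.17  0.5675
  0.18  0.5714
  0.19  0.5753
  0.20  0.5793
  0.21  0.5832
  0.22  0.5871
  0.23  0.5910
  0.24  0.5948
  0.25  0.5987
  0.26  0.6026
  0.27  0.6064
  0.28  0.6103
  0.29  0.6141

$21.24

σ√T = 0.37·√0.75 = 0.3204
d₁ = [ln(150/160) + (0.053 + 0.37²/2)·0.75] / 0.3204 = [-0.0645 + 0.0911] / 0.3204 = 0.0829 → 0.08
d₂ = d₁ − σ√T = 0.0829 − 0.3204 = -0.2376 → -0.24
exp(−rT) = exp(−0.053·0.75) = 0.9610
N(−d₂) = N(0.24) = 0.5948;  N(−d₁) = N(-0.08) = 0.4681
P = 160·0.9610·0.5948 − 150·0.4681 = 91.4564 − 70.2150 = 21.2414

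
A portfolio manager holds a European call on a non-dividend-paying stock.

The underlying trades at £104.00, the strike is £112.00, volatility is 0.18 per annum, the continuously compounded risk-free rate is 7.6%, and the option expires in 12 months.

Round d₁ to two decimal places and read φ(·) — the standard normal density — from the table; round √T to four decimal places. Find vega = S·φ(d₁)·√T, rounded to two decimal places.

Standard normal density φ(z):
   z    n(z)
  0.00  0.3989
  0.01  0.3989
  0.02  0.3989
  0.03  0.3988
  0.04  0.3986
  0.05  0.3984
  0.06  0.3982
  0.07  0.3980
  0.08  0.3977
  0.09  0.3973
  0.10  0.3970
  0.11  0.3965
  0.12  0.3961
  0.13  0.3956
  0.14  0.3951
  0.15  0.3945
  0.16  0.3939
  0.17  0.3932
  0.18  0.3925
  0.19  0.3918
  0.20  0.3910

41.29

T = 1;  σ√T = 0.1800
d₁ = [ln(104/112) + (0.076 + 0.18²/2)·1] / 0.1800 = [-0.0741 + 0.0922] / 0.1800 = 0.1005 which rounds to 0.10
√T = √1 = 1.0000
φ(d₁) = φ(0.10) = 0.3970
vega = S·φ(d₁)·√T = 104·0.3970·1.0000 = 41.2880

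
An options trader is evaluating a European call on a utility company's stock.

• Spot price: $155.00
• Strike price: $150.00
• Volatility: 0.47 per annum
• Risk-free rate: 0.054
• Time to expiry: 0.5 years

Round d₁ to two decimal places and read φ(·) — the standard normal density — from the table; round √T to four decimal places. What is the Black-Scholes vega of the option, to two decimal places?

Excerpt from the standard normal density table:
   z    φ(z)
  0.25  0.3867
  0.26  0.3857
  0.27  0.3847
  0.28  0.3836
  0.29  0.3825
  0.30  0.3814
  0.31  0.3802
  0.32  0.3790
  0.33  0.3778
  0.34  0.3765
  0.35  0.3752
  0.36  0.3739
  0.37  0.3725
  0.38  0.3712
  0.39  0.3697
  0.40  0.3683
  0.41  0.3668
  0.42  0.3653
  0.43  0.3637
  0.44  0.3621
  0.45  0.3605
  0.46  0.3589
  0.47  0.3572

41.12

T = 0.5;  σ√T = 0.3323
d₁ = [ln(155/150) + (0.054 + ½·0.47²)·0.5] / (σ√T) = (0.0328 + 0.0822) / 0.3323 = 0.3461 → 0.35
√T = √0.5 = 0.7071
φ(d₁) = φ(0.35) = 0.3752
vega = S·φ(d₁)·√T = 155·0.3752·0.7071 = 41.1221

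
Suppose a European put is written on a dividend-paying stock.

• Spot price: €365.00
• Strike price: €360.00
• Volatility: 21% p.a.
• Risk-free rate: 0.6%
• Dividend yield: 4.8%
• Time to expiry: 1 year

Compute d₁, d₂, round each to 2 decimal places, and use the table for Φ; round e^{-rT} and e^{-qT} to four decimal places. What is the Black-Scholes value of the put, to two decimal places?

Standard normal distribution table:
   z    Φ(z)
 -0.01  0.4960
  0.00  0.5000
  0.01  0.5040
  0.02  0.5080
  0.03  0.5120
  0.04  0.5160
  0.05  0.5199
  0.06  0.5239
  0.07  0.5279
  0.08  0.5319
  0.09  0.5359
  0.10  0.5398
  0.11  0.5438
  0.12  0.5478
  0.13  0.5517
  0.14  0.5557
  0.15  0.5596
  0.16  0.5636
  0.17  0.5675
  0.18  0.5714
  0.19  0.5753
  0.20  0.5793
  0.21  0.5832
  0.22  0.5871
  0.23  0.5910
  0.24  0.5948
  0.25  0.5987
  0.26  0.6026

€34.73

σ√T = 0.21 × 1.0000 = 0.2100
d₁ = [ln(365/360) + (0.006 − 0.048 + 0.21²/2)·1] / 0.2100 = [0.0138 − 0.0200] / 0.2100 = -0.0293 which rounds to -0.03
d₂ = d₁ − σ√T = -0.0293 − 0.2100 = -0.2393 which rounds to -0.24
exp(−qT) = exp(−0.048·1) = 0.9531;  exp(−rT) = exp(−0.006·1) = 0.9940
P = 360·0.9940·N(0.24) − 365·0.9531·N(0.03) = 360·0.9940·0.5948 − 365·0.9531·0.5120 = 212.8432 − 178.1153 = 34.7279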